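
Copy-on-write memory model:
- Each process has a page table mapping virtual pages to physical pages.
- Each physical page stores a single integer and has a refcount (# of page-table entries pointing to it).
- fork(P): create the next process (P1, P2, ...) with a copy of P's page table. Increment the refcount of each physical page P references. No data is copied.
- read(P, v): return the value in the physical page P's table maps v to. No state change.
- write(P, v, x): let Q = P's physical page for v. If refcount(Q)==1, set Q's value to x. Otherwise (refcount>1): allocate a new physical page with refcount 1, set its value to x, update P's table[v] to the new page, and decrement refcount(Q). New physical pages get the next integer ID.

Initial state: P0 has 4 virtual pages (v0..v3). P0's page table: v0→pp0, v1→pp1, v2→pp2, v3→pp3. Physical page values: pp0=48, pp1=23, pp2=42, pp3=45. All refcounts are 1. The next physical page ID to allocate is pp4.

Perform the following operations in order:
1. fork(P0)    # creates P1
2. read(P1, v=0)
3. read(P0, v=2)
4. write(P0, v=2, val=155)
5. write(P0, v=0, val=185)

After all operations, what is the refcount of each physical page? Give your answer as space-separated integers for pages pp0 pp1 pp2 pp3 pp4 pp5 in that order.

Answer: 1 2 1 2 1 1

Derivation:
Op 1: fork(P0) -> P1. 4 ppages; refcounts: pp0:2 pp1:2 pp2:2 pp3:2
Op 2: read(P1, v0) -> 48. No state change.
Op 3: read(P0, v2) -> 42. No state change.
Op 4: write(P0, v2, 155). refcount(pp2)=2>1 -> COPY to pp4. 5 ppages; refcounts: pp0:2 pp1:2 pp2:1 pp3:2 pp4:1
Op 5: write(P0, v0, 185). refcount(pp0)=2>1 -> COPY to pp5. 6 ppages; refcounts: pp0:1 pp1:2 pp2:1 pp3:2 pp4:1 pp5:1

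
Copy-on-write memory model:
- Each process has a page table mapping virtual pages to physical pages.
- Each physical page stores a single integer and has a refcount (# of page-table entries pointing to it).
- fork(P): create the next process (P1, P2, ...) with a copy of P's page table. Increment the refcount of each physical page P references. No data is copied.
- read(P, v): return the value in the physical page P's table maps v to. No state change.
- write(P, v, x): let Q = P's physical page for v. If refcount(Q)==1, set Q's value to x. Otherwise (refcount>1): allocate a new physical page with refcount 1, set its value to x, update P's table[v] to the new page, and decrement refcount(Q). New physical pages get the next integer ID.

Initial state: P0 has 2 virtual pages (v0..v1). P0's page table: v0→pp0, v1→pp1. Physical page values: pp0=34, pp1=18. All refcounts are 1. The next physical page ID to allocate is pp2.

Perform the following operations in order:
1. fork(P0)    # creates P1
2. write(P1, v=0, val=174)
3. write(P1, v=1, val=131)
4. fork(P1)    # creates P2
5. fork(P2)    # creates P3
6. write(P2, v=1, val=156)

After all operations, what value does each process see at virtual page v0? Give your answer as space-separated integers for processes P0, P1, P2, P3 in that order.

Answer: 34 174 174 174

Derivation:
Op 1: fork(P0) -> P1. 2 ppages; refcounts: pp0:2 pp1:2
Op 2: write(P1, v0, 174). refcount(pp0)=2>1 -> COPY to pp2. 3 ppages; refcounts: pp0:1 pp1:2 pp2:1
Op 3: write(P1, v1, 131). refcount(pp1)=2>1 -> COPY to pp3. 4 ppages; refcounts: pp0:1 pp1:1 pp2:1 pp3:1
Op 4: fork(P1) -> P2. 4 ppages; refcounts: pp0:1 pp1:1 pp2:2 pp3:2
Op 5: fork(P2) -> P3. 4 ppages; refcounts: pp0:1 pp1:1 pp2:3 pp3:3
Op 6: write(P2, v1, 156). refcount(pp3)=3>1 -> COPY to pp4. 5 ppages; refcounts: pp0:1 pp1:1 pp2:3 pp3:2 pp4:1
P0: v0 -> pp0 = 34
P1: v0 -> pp2 = 174
P2: v0 -> pp2 = 174
P3: v0 -> pp2 = 174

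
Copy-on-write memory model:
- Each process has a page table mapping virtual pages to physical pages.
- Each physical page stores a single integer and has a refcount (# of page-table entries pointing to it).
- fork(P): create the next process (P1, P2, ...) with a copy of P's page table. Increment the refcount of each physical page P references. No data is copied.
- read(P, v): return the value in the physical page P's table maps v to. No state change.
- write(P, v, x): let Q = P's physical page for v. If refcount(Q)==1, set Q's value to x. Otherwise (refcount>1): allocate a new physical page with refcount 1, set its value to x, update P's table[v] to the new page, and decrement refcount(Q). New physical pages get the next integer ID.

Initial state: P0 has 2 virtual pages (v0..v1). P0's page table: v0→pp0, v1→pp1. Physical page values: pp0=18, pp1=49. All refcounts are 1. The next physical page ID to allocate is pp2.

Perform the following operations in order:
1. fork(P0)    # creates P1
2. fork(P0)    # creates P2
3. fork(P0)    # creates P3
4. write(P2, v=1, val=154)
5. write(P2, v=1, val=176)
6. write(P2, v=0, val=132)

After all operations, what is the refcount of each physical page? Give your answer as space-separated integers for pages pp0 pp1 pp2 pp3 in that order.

Answer: 3 3 1 1

Derivation:
Op 1: fork(P0) -> P1. 2 ppages; refcounts: pp0:2 pp1:2
Op 2: fork(P0) -> P2. 2 ppages; refcounts: pp0:3 pp1:3
Op 3: fork(P0) -> P3. 2 ppages; refcounts: pp0:4 pp1:4
Op 4: write(P2, v1, 154). refcount(pp1)=4>1 -> COPY to pp2. 3 ppages; refcounts: pp0:4 pp1:3 pp2:1
Op 5: write(P2, v1, 176). refcount(pp2)=1 -> write in place. 3 ppages; refcounts: pp0:4 pp1:3 pp2:1
Op 6: write(P2, v0, 132). refcount(pp0)=4>1 -> COPY to pp3. 4 ppages; refcounts: pp0:3 pp1:3 pp2:1 pp3:1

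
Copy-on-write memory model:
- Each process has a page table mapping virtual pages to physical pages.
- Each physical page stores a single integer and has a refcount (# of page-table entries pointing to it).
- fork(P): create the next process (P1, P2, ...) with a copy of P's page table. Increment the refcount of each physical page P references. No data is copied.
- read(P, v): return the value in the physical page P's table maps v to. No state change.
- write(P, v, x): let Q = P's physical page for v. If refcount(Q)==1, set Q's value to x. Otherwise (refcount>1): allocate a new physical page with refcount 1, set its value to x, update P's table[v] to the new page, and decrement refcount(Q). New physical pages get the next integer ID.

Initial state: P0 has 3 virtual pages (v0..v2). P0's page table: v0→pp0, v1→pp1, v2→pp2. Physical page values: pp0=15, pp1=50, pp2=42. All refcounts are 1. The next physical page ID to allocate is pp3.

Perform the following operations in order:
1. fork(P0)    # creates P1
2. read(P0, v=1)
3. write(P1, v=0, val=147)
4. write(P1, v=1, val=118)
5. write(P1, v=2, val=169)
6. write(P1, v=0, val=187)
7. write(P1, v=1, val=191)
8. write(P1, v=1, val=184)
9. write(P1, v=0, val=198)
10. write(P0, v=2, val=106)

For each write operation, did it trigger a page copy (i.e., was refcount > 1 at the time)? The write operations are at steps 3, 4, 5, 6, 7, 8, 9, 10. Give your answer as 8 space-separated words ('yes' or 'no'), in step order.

Op 1: fork(P0) -> P1. 3 ppages; refcounts: pp0:2 pp1:2 pp2:2
Op 2: read(P0, v1) -> 50. No state change.
Op 3: write(P1, v0, 147). refcount(pp0)=2>1 -> COPY to pp3. 4 ppages; refcounts: pp0:1 pp1:2 pp2:2 pp3:1
Op 4: write(P1, v1, 118). refcount(pp1)=2>1 -> COPY to pp4. 5 ppages; refcounts: pp0:1 pp1:1 pp2:2 pp3:1 pp4:1
Op 5: write(P1, v2, 169). refcount(pp2)=2>1 -> COPY to pp5. 6 ppages; refcounts: pp0:1 pp1:1 pp2:1 pp3:1 pp4:1 pp5:1
Op 6: write(P1, v0, 187). refcount(pp3)=1 -> write in place. 6 ppages; refcounts: pp0:1 pp1:1 pp2:1 pp3:1 pp4:1 pp5:1
Op 7: write(P1, v1, 191). refcount(pp4)=1 -> write in place. 6 ppages; refcounts: pp0:1 pp1:1 pp2:1 pp3:1 pp4:1 pp5:1
Op 8: write(P1, v1, 184). refcount(pp4)=1 -> write in place. 6 ppages; refcounts: pp0:1 pp1:1 pp2:1 pp3:1 pp4:1 pp5:1
Op 9: write(P1, v0, 198). refcount(pp3)=1 -> write in place. 6 ppages; refcounts: pp0:1 pp1:1 pp2:1 pp3:1 pp4:1 pp5:1
Op 10: write(P0, v2, 106). refcount(pp2)=1 -> write in place. 6 ppages; refcounts: pp0:1 pp1:1 pp2:1 pp3:1 pp4:1 pp5:1

yes yes yes no no no no no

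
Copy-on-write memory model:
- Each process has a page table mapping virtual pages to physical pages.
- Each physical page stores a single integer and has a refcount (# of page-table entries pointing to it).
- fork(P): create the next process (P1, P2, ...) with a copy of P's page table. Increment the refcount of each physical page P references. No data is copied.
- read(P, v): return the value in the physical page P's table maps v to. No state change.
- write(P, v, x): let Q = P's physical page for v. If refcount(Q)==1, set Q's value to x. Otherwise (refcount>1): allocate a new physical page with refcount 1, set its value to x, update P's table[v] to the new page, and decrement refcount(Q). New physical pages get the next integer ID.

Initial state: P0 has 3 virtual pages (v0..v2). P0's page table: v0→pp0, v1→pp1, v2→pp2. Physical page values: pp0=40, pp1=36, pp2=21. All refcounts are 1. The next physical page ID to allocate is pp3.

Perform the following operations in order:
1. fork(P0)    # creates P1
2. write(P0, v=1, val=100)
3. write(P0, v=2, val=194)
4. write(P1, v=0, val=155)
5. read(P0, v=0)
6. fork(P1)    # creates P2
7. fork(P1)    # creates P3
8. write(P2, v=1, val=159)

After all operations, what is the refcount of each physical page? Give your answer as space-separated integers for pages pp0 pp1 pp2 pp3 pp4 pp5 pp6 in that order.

Op 1: fork(P0) -> P1. 3 ppages; refcounts: pp0:2 pp1:2 pp2:2
Op 2: write(P0, v1, 100). refcount(pp1)=2>1 -> COPY to pp3. 4 ppages; refcounts: pp0:2 pp1:1 pp2:2 pp3:1
Op 3: write(P0, v2, 194). refcount(pp2)=2>1 -> COPY to pp4. 5 ppages; refcounts: pp0:2 pp1:1 pp2:1 pp3:1 pp4:1
Op 4: write(P1, v0, 155). refcount(pp0)=2>1 -> COPY to pp5. 6 ppages; refcounts: pp0:1 pp1:1 pp2:1 pp3:1 pp4:1 pp5:1
Op 5: read(P0, v0) -> 40. No state change.
Op 6: fork(P1) -> P2. 6 ppages; refcounts: pp0:1 pp1:2 pp2:2 pp3:1 pp4:1 pp5:2
Op 7: fork(P1) -> P3. 6 ppages; refcounts: pp0:1 pp1:3 pp2:3 pp3:1 pp4:1 pp5:3
Op 8: write(P2, v1, 159). refcount(pp1)=3>1 -> COPY to pp6. 7 ppages; refcounts: pp0:1 pp1:2 pp2:3 pp3:1 pp4:1 pp5:3 pp6:1

Answer: 1 2 3 1 1 3 1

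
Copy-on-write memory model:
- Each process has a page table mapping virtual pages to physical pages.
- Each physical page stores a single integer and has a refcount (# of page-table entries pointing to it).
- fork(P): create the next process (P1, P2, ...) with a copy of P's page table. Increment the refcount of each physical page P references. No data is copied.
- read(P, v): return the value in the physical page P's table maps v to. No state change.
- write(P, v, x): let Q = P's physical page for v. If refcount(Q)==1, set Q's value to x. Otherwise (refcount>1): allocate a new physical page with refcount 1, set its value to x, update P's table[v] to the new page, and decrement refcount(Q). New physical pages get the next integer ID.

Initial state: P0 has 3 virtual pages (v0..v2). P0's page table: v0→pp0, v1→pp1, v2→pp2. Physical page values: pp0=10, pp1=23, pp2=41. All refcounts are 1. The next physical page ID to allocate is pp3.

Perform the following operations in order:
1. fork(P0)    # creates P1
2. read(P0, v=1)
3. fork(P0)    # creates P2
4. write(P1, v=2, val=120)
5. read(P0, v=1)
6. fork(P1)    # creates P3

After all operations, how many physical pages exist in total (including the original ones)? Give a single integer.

Op 1: fork(P0) -> P1. 3 ppages; refcounts: pp0:2 pp1:2 pp2:2
Op 2: read(P0, v1) -> 23. No state change.
Op 3: fork(P0) -> P2. 3 ppages; refcounts: pp0:3 pp1:3 pp2:3
Op 4: write(P1, v2, 120). refcount(pp2)=3>1 -> COPY to pp3. 4 ppages; refcounts: pp0:3 pp1:3 pp2:2 pp3:1
Op 5: read(P0, v1) -> 23. No state change.
Op 6: fork(P1) -> P3. 4 ppages; refcounts: pp0:4 pp1:4 pp2:2 pp3:2

Answer: 4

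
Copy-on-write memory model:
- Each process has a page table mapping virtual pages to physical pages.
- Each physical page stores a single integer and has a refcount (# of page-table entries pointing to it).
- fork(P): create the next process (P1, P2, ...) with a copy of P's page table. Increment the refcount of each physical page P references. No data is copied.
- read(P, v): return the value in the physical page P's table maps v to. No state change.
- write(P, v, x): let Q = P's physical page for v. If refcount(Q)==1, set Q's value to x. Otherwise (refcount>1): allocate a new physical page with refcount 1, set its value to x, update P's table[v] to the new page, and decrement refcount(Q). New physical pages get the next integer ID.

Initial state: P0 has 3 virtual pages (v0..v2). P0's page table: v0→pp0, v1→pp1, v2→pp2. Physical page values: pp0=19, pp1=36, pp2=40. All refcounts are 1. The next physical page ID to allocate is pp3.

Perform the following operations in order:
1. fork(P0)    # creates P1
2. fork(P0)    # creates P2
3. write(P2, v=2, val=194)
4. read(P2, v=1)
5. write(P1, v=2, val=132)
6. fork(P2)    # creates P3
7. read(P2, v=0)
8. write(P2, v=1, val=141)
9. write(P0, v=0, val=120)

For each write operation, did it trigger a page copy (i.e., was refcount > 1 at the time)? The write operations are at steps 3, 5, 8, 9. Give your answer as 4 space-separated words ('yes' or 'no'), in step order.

Op 1: fork(P0) -> P1. 3 ppages; refcounts: pp0:2 pp1:2 pp2:2
Op 2: fork(P0) -> P2. 3 ppages; refcounts: pp0:3 pp1:3 pp2:3
Op 3: write(P2, v2, 194). refcount(pp2)=3>1 -> COPY to pp3. 4 ppages; refcounts: pp0:3 pp1:3 pp2:2 pp3:1
Op 4: read(P2, v1) -> 36. No state change.
Op 5: write(P1, v2, 132). refcount(pp2)=2>1 -> COPY to pp4. 5 ppages; refcounts: pp0:3 pp1:3 pp2:1 pp3:1 pp4:1
Op 6: fork(P2) -> P3. 5 ppages; refcounts: pp0:4 pp1:4 pp2:1 pp3:2 pp4:1
Op 7: read(P2, v0) -> 19. No state change.
Op 8: write(P2, v1, 141). refcount(pp1)=4>1 -> COPY to pp5. 6 ppages; refcounts: pp0:4 pp1:3 pp2:1 pp3:2 pp4:1 pp5:1
Op 9: write(P0, v0, 120). refcount(pp0)=4>1 -> COPY to pp6. 7 ppages; refcounts: pp0:3 pp1:3 pp2:1 pp3:2 pp4:1 pp5:1 pp6:1

yes yes yes yes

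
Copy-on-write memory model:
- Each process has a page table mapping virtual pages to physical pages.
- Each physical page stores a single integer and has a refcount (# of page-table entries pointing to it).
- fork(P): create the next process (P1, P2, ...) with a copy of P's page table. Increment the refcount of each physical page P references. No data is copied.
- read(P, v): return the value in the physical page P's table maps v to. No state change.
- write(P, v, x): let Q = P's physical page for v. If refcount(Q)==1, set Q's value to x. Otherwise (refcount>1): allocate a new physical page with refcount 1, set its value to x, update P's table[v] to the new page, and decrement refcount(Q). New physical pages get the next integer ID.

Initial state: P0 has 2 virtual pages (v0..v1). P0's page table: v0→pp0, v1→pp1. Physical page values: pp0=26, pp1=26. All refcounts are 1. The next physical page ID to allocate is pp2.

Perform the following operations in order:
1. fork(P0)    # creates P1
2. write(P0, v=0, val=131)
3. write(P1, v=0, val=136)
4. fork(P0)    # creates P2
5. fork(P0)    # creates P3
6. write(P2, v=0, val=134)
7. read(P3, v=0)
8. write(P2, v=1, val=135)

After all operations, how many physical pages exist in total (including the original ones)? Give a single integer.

Answer: 5

Derivation:
Op 1: fork(P0) -> P1. 2 ppages; refcounts: pp0:2 pp1:2
Op 2: write(P0, v0, 131). refcount(pp0)=2>1 -> COPY to pp2. 3 ppages; refcounts: pp0:1 pp1:2 pp2:1
Op 3: write(P1, v0, 136). refcount(pp0)=1 -> write in place. 3 ppages; refcounts: pp0:1 pp1:2 pp2:1
Op 4: fork(P0) -> P2. 3 ppages; refcounts: pp0:1 pp1:3 pp2:2
Op 5: fork(P0) -> P3. 3 ppages; refcounts: pp0:1 pp1:4 pp2:3
Op 6: write(P2, v0, 134). refcount(pp2)=3>1 -> COPY to pp3. 4 ppages; refcounts: pp0:1 pp1:4 pp2:2 pp3:1
Op 7: read(P3, v0) -> 131. No state change.
Op 8: write(P2, v1, 135). refcount(pp1)=4>1 -> COPY to pp4. 5 ppages; refcounts: pp0:1 pp1:3 pp2:2 pp3:1 pp4:1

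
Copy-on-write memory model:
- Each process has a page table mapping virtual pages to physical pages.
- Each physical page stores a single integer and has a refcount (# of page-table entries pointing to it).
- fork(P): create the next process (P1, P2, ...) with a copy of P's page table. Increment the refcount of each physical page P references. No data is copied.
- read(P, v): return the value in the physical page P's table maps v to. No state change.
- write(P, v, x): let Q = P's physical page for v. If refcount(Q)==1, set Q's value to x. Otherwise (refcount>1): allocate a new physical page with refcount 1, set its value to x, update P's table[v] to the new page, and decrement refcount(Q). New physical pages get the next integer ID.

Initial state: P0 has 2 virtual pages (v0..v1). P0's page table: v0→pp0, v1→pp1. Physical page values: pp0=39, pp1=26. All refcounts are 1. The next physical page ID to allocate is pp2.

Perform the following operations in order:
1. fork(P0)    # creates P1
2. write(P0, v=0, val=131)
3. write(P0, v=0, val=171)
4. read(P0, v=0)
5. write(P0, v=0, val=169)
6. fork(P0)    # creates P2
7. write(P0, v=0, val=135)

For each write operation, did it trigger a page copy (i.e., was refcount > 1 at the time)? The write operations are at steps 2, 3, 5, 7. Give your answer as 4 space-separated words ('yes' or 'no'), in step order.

Op 1: fork(P0) -> P1. 2 ppages; refcounts: pp0:2 pp1:2
Op 2: write(P0, v0, 131). refcount(pp0)=2>1 -> COPY to pp2. 3 ppages; refcounts: pp0:1 pp1:2 pp2:1
Op 3: write(P0, v0, 171). refcount(pp2)=1 -> write in place. 3 ppages; refcounts: pp0:1 pp1:2 pp2:1
Op 4: read(P0, v0) -> 171. No state change.
Op 5: write(P0, v0, 169). refcount(pp2)=1 -> write in place. 3 ppages; refcounts: pp0:1 pp1:2 pp2:1
Op 6: fork(P0) -> P2. 3 ppages; refcounts: pp0:1 pp1:3 pp2:2
Op 7: write(P0, v0, 135). refcount(pp2)=2>1 -> COPY to pp3. 4 ppages; refcounts: pp0:1 pp1:3 pp2:1 pp3:1

yes no no yes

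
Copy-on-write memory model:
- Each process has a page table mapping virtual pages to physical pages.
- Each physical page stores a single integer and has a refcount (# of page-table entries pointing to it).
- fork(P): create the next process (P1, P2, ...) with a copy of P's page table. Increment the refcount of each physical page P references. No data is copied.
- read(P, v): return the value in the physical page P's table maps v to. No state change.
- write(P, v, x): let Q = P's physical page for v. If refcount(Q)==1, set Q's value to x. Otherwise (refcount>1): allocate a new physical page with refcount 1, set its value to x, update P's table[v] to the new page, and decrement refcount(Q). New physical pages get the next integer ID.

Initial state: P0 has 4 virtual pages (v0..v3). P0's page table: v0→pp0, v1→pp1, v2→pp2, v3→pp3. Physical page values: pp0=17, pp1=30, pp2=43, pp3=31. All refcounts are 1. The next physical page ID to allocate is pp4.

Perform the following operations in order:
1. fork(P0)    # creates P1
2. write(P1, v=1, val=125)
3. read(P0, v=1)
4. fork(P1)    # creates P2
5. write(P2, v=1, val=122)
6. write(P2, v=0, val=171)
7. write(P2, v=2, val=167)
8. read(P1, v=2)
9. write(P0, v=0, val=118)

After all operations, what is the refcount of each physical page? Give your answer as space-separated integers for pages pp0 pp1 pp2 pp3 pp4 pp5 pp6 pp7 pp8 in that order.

Op 1: fork(P0) -> P1. 4 ppages; refcounts: pp0:2 pp1:2 pp2:2 pp3:2
Op 2: write(P1, v1, 125). refcount(pp1)=2>1 -> COPY to pp4. 5 ppages; refcounts: pp0:2 pp1:1 pp2:2 pp3:2 pp4:1
Op 3: read(P0, v1) -> 30. No state change.
Op 4: fork(P1) -> P2. 5 ppages; refcounts: pp0:3 pp1:1 pp2:3 pp3:3 pp4:2
Op 5: write(P2, v1, 122). refcount(pp4)=2>1 -> COPY to pp5. 6 ppages; refcounts: pp0:3 pp1:1 pp2:3 pp3:3 pp4:1 pp5:1
Op 6: write(P2, v0, 171). refcount(pp0)=3>1 -> COPY to pp6. 7 ppages; refcounts: pp0:2 pp1:1 pp2:3 pp3:3 pp4:1 pp5:1 pp6:1
Op 7: write(P2, v2, 167). refcount(pp2)=3>1 -> COPY to pp7. 8 ppages; refcounts: pp0:2 pp1:1 pp2:2 pp3:3 pp4:1 pp5:1 pp6:1 pp7:1
Op 8: read(P1, v2) -> 43. No state change.
Op 9: write(P0, v0, 118). refcount(pp0)=2>1 -> COPY to pp8. 9 ppages; refcounts: pp0:1 pp1:1 pp2:2 pp3:3 pp4:1 pp5:1 pp6:1 pp7:1 pp8:1

Answer: 1 1 2 3 1 1 1 1 1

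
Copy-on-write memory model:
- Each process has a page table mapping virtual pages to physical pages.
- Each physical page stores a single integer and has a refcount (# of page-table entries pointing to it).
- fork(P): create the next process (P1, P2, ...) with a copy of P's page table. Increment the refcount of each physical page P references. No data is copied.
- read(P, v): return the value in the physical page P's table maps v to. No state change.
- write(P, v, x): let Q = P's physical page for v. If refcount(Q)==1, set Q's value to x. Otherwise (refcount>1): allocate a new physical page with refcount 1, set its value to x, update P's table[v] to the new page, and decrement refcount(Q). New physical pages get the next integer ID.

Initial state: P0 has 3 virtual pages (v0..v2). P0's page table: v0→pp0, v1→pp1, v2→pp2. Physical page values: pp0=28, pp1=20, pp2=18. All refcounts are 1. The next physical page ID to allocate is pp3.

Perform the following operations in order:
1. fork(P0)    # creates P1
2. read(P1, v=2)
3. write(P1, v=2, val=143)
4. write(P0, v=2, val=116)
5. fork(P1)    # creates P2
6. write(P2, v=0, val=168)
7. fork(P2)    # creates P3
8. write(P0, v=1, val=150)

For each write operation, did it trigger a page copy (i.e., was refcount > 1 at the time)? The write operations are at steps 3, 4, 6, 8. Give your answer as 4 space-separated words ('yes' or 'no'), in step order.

Op 1: fork(P0) -> P1. 3 ppages; refcounts: pp0:2 pp1:2 pp2:2
Op 2: read(P1, v2) -> 18. No state change.
Op 3: write(P1, v2, 143). refcount(pp2)=2>1 -> COPY to pp3. 4 ppages; refcounts: pp0:2 pp1:2 pp2:1 pp3:1
Op 4: write(P0, v2, 116). refcount(pp2)=1 -> write in place. 4 ppages; refcounts: pp0:2 pp1:2 pp2:1 pp3:1
Op 5: fork(P1) -> P2. 4 ppages; refcounts: pp0:3 pp1:3 pp2:1 pp3:2
Op 6: write(P2, v0, 168). refcount(pp0)=3>1 -> COPY to pp4. 5 ppages; refcounts: pp0:2 pp1:3 pp2:1 pp3:2 pp4:1
Op 7: fork(P2) -> P3. 5 ppages; refcounts: pp0:2 pp1:4 pp2:1 pp3:3 pp4:2
Op 8: write(P0, v1, 150). refcount(pp1)=4>1 -> COPY to pp5. 6 ppages; refcounts: pp0:2 pp1:3 pp2:1 pp3:3 pp4:2 pp5:1

yes no yes yes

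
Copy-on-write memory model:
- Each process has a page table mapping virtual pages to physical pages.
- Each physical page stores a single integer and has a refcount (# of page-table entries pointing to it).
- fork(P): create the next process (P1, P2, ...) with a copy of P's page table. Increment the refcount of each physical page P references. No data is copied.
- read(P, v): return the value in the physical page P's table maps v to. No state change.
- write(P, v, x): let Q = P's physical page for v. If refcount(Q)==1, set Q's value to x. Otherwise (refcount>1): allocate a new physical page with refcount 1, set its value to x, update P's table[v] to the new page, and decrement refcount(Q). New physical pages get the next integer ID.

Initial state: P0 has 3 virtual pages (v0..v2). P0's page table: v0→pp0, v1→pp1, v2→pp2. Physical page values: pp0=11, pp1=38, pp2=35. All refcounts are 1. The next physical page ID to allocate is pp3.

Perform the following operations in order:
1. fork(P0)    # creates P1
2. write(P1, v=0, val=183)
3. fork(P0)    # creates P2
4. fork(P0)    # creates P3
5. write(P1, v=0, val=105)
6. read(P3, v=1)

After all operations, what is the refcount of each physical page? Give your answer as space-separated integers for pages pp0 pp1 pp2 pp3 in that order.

Answer: 3 4 4 1

Derivation:
Op 1: fork(P0) -> P1. 3 ppages; refcounts: pp0:2 pp1:2 pp2:2
Op 2: write(P1, v0, 183). refcount(pp0)=2>1 -> COPY to pp3. 4 ppages; refcounts: pp0:1 pp1:2 pp2:2 pp3:1
Op 3: fork(P0) -> P2. 4 ppages; refcounts: pp0:2 pp1:3 pp2:3 pp3:1
Op 4: fork(P0) -> P3. 4 ppages; refcounts: pp0:3 pp1:4 pp2:4 pp3:1
Op 5: write(P1, v0, 105). refcount(pp3)=1 -> write in place. 4 ppages; refcounts: pp0:3 pp1:4 pp2:4 pp3:1
Op 6: read(P3, v1) -> 38. No state change.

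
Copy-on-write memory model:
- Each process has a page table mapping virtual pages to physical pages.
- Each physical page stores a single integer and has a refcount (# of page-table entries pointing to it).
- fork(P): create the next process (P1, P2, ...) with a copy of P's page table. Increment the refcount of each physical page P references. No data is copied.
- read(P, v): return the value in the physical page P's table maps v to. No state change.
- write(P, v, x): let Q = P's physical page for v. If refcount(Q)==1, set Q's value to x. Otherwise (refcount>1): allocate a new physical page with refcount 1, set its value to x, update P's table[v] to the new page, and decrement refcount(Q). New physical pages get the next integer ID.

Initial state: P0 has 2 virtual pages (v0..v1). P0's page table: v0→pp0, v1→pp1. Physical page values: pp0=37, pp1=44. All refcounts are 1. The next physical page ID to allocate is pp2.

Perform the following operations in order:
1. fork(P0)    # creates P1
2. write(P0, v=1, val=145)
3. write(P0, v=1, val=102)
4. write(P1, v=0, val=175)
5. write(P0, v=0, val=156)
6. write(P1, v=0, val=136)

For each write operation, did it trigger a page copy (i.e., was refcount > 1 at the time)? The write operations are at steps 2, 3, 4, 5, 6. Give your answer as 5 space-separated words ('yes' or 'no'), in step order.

Op 1: fork(P0) -> P1. 2 ppages; refcounts: pp0:2 pp1:2
Op 2: write(P0, v1, 145). refcount(pp1)=2>1 -> COPY to pp2. 3 ppages; refcounts: pp0:2 pp1:1 pp2:1
Op 3: write(P0, v1, 102). refcount(pp2)=1 -> write in place. 3 ppages; refcounts: pp0:2 pp1:1 pp2:1
Op 4: write(P1, v0, 175). refcount(pp0)=2>1 -> COPY to pp3. 4 ppages; refcounts: pp0:1 pp1:1 pp2:1 pp3:1
Op 5: write(P0, v0, 156). refcount(pp0)=1 -> write in place. 4 ppages; refcounts: pp0:1 pp1:1 pp2:1 pp3:1
Op 6: write(P1, v0, 136). refcount(pp3)=1 -> write in place. 4 ppages; refcounts: pp0:1 pp1:1 pp2:1 pp3:1

yes no yes no no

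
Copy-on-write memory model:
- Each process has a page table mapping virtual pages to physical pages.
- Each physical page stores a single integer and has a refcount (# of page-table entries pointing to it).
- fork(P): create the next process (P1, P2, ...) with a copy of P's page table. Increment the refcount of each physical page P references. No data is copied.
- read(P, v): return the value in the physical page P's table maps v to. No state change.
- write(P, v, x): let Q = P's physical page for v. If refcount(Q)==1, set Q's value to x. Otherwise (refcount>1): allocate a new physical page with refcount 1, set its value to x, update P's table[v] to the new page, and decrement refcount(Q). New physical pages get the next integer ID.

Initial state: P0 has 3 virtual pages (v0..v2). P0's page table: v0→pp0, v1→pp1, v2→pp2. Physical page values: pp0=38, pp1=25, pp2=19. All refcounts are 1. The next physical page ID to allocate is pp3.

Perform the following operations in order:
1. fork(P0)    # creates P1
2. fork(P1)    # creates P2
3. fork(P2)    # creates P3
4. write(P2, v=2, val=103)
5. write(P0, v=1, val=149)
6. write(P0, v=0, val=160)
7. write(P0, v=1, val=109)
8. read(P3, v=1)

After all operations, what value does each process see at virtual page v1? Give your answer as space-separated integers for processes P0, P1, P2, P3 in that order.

Op 1: fork(P0) -> P1. 3 ppages; refcounts: pp0:2 pp1:2 pp2:2
Op 2: fork(P1) -> P2. 3 ppages; refcounts: pp0:3 pp1:3 pp2:3
Op 3: fork(P2) -> P3. 3 ppages; refcounts: pp0:4 pp1:4 pp2:4
Op 4: write(P2, v2, 103). refcount(pp2)=4>1 -> COPY to pp3. 4 ppages; refcounts: pp0:4 pp1:4 pp2:3 pp3:1
Op 5: write(P0, v1, 149). refcount(pp1)=4>1 -> COPY to pp4. 5 ppages; refcounts: pp0:4 pp1:3 pp2:3 pp3:1 pp4:1
Op 6: write(P0, v0, 160). refcount(pp0)=4>1 -> COPY to pp5. 6 ppages; refcounts: pp0:3 pp1:3 pp2:3 pp3:1 pp4:1 pp5:1
Op 7: write(P0, v1, 109). refcount(pp4)=1 -> write in place. 6 ppages; refcounts: pp0:3 pp1:3 pp2:3 pp3:1 pp4:1 pp5:1
Op 8: read(P3, v1) -> 25. No state change.
P0: v1 -> pp4 = 109
P1: v1 -> pp1 = 25
P2: v1 -> pp1 = 25
P3: v1 -> pp1 = 25

Answer: 109 25 25 25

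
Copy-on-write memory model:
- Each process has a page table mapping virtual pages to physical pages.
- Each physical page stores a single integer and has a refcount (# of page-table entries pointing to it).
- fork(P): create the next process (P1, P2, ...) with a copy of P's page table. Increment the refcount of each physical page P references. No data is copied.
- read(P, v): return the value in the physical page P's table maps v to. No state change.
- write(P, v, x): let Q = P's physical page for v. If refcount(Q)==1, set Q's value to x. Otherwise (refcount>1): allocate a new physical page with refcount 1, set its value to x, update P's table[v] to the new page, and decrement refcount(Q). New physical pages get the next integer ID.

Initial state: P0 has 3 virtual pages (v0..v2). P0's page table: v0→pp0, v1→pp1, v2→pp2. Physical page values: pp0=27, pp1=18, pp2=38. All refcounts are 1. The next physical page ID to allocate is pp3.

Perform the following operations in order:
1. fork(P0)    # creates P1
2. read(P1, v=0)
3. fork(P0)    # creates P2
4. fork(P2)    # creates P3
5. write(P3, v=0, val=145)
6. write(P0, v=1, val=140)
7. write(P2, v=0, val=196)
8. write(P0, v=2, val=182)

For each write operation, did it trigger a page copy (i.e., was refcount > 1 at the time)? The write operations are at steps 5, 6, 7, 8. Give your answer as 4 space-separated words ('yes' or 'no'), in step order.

Op 1: fork(P0) -> P1. 3 ppages; refcounts: pp0:2 pp1:2 pp2:2
Op 2: read(P1, v0) -> 27. No state change.
Op 3: fork(P0) -> P2. 3 ppages; refcounts: pp0:3 pp1:3 pp2:3
Op 4: fork(P2) -> P3. 3 ppages; refcounts: pp0:4 pp1:4 pp2:4
Op 5: write(P3, v0, 145). refcount(pp0)=4>1 -> COPY to pp3. 4 ppages; refcounts: pp0:3 pp1:4 pp2:4 pp3:1
Op 6: write(P0, v1, 140). refcount(pp1)=4>1 -> COPY to pp4. 5 ppages; refcounts: pp0:3 pp1:3 pp2:4 pp3:1 pp4:1
Op 7: write(P2, v0, 196). refcount(pp0)=3>1 -> COPY to pp5. 6 ppages; refcounts: pp0:2 pp1:3 pp2:4 pp3:1 pp4:1 pp5:1
Op 8: write(P0, v2, 182). refcount(pp2)=4>1 -> COPY to pp6. 7 ppages; refcounts: pp0:2 pp1:3 pp2:3 pp3:1 pp4:1 pp5:1 pp6:1

yes yes yes yes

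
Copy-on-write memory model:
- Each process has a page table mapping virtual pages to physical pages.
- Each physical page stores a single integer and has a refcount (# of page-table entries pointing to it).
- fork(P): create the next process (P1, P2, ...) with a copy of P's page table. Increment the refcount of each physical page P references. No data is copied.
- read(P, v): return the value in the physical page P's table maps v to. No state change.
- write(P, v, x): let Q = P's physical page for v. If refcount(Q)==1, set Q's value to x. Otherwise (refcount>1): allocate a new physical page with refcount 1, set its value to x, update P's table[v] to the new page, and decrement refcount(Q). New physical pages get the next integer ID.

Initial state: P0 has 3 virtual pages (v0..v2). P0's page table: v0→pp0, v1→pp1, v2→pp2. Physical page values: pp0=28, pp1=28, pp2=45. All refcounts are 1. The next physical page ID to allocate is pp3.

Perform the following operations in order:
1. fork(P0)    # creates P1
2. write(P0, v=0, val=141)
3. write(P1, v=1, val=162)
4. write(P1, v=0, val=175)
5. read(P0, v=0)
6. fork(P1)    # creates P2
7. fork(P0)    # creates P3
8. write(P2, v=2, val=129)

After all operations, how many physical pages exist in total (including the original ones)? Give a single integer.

Op 1: fork(P0) -> P1. 3 ppages; refcounts: pp0:2 pp1:2 pp2:2
Op 2: write(P0, v0, 141). refcount(pp0)=2>1 -> COPY to pp3. 4 ppages; refcounts: pp0:1 pp1:2 pp2:2 pp3:1
Op 3: write(P1, v1, 162). refcount(pp1)=2>1 -> COPY to pp4. 5 ppages; refcounts: pp0:1 pp1:1 pp2:2 pp3:1 pp4:1
Op 4: write(P1, v0, 175). refcount(pp0)=1 -> write in place. 5 ppages; refcounts: pp0:1 pp1:1 pp2:2 pp3:1 pp4:1
Op 5: read(P0, v0) -> 141. No state change.
Op 6: fork(P1) -> P2. 5 ppages; refcounts: pp0:2 pp1:1 pp2:3 pp3:1 pp4:2
Op 7: fork(P0) -> P3. 5 ppages; refcounts: pp0:2 pp1:2 pp2:4 pp3:2 pp4:2
Op 8: write(P2, v2, 129). refcount(pp2)=4>1 -> COPY to pp5. 6 ppages; refcounts: pp0:2 pp1:2 pp2:3 pp3:2 pp4:2 pp5:1

Answer: 6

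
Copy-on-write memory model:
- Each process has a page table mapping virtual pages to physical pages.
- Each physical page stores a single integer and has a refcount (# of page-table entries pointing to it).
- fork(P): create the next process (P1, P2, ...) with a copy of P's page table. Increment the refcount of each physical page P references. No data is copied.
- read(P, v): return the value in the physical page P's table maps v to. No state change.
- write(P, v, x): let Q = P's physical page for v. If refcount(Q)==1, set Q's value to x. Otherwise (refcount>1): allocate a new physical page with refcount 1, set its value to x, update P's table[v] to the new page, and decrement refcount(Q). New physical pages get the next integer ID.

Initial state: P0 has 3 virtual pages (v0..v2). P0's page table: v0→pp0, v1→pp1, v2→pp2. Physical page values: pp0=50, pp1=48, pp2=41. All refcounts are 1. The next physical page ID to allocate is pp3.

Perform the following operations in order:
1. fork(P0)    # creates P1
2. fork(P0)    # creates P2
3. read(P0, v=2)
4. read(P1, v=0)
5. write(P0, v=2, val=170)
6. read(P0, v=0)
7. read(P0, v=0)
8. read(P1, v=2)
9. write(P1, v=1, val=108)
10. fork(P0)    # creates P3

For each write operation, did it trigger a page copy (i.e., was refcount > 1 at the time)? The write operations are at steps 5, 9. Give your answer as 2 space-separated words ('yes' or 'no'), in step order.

Op 1: fork(P0) -> P1. 3 ppages; refcounts: pp0:2 pp1:2 pp2:2
Op 2: fork(P0) -> P2. 3 ppages; refcounts: pp0:3 pp1:3 pp2:3
Op 3: read(P0, v2) -> 41. No state change.
Op 4: read(P1, v0) -> 50. No state change.
Op 5: write(P0, v2, 170). refcount(pp2)=3>1 -> COPY to pp3. 4 ppages; refcounts: pp0:3 pp1:3 pp2:2 pp3:1
Op 6: read(P0, v0) -> 50. No state change.
Op 7: read(P0, v0) -> 50. No state change.
Op 8: read(P1, v2) -> 41. No state change.
Op 9: write(P1, v1, 108). refcount(pp1)=3>1 -> COPY to pp4. 5 ppages; refcounts: pp0:3 pp1:2 pp2:2 pp3:1 pp4:1
Op 10: fork(P0) -> P3. 5 ppages; refcounts: pp0:4 pp1:3 pp2:2 pp3:2 pp4:1

yes yes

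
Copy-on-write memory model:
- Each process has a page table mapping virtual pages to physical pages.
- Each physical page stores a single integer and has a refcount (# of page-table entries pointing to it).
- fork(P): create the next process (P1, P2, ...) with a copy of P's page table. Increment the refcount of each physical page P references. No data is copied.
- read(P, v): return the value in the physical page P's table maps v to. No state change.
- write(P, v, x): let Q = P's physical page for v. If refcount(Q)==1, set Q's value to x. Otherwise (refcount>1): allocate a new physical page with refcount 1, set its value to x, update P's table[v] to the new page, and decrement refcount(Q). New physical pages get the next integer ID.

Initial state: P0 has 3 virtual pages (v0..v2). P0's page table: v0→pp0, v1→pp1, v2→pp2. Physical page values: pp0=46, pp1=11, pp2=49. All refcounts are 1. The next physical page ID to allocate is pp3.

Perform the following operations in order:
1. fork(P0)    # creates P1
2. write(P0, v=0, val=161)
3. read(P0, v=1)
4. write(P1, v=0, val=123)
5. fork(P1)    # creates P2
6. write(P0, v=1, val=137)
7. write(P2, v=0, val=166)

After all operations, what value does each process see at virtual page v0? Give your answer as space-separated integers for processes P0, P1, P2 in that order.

Answer: 161 123 166

Derivation:
Op 1: fork(P0) -> P1. 3 ppages; refcounts: pp0:2 pp1:2 pp2:2
Op 2: write(P0, v0, 161). refcount(pp0)=2>1 -> COPY to pp3. 4 ppages; refcounts: pp0:1 pp1:2 pp2:2 pp3:1
Op 3: read(P0, v1) -> 11. No state change.
Op 4: write(P1, v0, 123). refcount(pp0)=1 -> write in place. 4 ppages; refcounts: pp0:1 pp1:2 pp2:2 pp3:1
Op 5: fork(P1) -> P2. 4 ppages; refcounts: pp0:2 pp1:3 pp2:3 pp3:1
Op 6: write(P0, v1, 137). refcount(pp1)=3>1 -> COPY to pp4. 5 ppages; refcounts: pp0:2 pp1:2 pp2:3 pp3:1 pp4:1
Op 7: write(P2, v0, 166). refcount(pp0)=2>1 -> COPY to pp5. 6 ppages; refcounts: pp0:1 pp1:2 pp2:3 pp3:1 pp4:1 pp5:1
P0: v0 -> pp3 = 161
P1: v0 -> pp0 = 123
P2: v0 -> pp5 = 166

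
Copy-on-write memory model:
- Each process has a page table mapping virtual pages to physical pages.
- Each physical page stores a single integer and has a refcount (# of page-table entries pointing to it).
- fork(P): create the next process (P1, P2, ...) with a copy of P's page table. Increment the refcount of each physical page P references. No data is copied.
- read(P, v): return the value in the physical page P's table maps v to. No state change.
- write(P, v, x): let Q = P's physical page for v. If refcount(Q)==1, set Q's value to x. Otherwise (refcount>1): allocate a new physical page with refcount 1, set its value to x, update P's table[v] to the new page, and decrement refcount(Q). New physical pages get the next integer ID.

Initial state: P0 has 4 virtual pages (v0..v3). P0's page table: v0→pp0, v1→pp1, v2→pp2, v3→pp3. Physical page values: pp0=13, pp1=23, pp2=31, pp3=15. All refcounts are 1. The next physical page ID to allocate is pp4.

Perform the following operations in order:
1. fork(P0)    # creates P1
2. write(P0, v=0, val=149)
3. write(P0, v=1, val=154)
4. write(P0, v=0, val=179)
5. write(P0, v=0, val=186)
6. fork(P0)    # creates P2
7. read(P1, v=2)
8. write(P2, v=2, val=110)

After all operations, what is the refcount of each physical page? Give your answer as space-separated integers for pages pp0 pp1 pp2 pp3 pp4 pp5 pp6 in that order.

Op 1: fork(P0) -> P1. 4 ppages; refcounts: pp0:2 pp1:2 pp2:2 pp3:2
Op 2: write(P0, v0, 149). refcount(pp0)=2>1 -> COPY to pp4. 5 ppages; refcounts: pp0:1 pp1:2 pp2:2 pp3:2 pp4:1
Op 3: write(P0, v1, 154). refcount(pp1)=2>1 -> COPY to pp5. 6 ppages; refcounts: pp0:1 pp1:1 pp2:2 pp3:2 pp4:1 pp5:1
Op 4: write(P0, v0, 179). refcount(pp4)=1 -> write in place. 6 ppages; refcounts: pp0:1 pp1:1 pp2:2 pp3:2 pp4:1 pp5:1
Op 5: write(P0, v0, 186). refcount(pp4)=1 -> write in place. 6 ppages; refcounts: pp0:1 pp1:1 pp2:2 pp3:2 pp4:1 pp5:1
Op 6: fork(P0) -> P2. 6 ppages; refcounts: pp0:1 pp1:1 pp2:3 pp3:3 pp4:2 pp5:2
Op 7: read(P1, v2) -> 31. No state change.
Op 8: write(P2, v2, 110). refcount(pp2)=3>1 -> COPY to pp6. 7 ppages; refcounts: pp0:1 pp1:1 pp2:2 pp3:3 pp4:2 pp5:2 pp6:1

Answer: 1 1 2 3 2 2 1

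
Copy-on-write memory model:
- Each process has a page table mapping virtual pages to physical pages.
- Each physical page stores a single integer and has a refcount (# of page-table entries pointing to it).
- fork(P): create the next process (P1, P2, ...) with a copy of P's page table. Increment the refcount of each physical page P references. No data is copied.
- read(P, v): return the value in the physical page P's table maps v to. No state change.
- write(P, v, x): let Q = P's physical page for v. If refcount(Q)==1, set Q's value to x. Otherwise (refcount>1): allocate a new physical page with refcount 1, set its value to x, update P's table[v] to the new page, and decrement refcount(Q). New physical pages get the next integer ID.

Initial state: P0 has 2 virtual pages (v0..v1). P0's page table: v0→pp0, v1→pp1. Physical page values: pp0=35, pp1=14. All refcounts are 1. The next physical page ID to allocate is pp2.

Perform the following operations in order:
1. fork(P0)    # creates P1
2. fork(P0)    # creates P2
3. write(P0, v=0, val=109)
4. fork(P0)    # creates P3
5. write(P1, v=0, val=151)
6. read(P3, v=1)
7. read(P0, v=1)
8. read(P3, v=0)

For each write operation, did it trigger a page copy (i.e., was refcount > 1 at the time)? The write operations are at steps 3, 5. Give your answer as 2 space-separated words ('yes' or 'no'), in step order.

Op 1: fork(P0) -> P1. 2 ppages; refcounts: pp0:2 pp1:2
Op 2: fork(P0) -> P2. 2 ppages; refcounts: pp0:3 pp1:3
Op 3: write(P0, v0, 109). refcount(pp0)=3>1 -> COPY to pp2. 3 ppages; refcounts: pp0:2 pp1:3 pp2:1
Op 4: fork(P0) -> P3. 3 ppages; refcounts: pp0:2 pp1:4 pp2:2
Op 5: write(P1, v0, 151). refcount(pp0)=2>1 -> COPY to pp3. 4 ppages; refcounts: pp0:1 pp1:4 pp2:2 pp3:1
Op 6: read(P3, v1) -> 14. No state change.
Op 7: read(P0, v1) -> 14. No state change.
Op 8: read(P3, v0) -> 109. No state change.

yes yes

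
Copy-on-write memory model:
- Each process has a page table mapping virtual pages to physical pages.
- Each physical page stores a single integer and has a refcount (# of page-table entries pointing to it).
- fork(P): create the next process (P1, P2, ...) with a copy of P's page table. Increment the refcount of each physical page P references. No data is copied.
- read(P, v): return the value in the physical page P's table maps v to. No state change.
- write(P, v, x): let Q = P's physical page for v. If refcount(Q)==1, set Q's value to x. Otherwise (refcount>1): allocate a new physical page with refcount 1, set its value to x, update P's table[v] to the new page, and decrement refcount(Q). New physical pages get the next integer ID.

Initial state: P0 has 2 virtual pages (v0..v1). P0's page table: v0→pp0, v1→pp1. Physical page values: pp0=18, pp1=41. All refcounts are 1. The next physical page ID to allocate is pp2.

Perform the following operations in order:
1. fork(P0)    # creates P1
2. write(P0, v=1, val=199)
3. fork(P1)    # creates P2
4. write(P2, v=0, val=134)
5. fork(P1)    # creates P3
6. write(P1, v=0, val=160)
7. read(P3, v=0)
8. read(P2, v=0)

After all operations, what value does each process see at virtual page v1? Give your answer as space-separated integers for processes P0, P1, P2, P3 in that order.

Op 1: fork(P0) -> P1. 2 ppages; refcounts: pp0:2 pp1:2
Op 2: write(P0, v1, 199). refcount(pp1)=2>1 -> COPY to pp2. 3 ppages; refcounts: pp0:2 pp1:1 pp2:1
Op 3: fork(P1) -> P2. 3 ppages; refcounts: pp0:3 pp1:2 pp2:1
Op 4: write(P2, v0, 134). refcount(pp0)=3>1 -> COPY to pp3. 4 ppages; refcounts: pp0:2 pp1:2 pp2:1 pp3:1
Op 5: fork(P1) -> P3. 4 ppages; refcounts: pp0:3 pp1:3 pp2:1 pp3:1
Op 6: write(P1, v0, 160). refcount(pp0)=3>1 -> COPY to pp4. 5 ppages; refcounts: pp0:2 pp1:3 pp2:1 pp3:1 pp4:1
Op 7: read(P3, v0) -> 18. No state change.
Op 8: read(P2, v0) -> 134. No state change.
P0: v1 -> pp2 = 199
P1: v1 -> pp1 = 41
P2: v1 -> pp1 = 41
P3: v1 -> pp1 = 41

Answer: 199 41 41 41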